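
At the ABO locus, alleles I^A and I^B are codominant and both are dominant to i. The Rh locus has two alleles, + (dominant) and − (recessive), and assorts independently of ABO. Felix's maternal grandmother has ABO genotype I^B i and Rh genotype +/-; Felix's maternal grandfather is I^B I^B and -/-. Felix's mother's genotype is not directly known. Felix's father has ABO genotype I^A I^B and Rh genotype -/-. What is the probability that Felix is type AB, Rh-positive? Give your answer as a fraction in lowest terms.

3/32

Felix's mother's ABO genotype from I^B i × I^B I^B: 1/2 I^B I^B, 1/2 I^B i.
Crossing each possibility with the father I^A I^B and summing P(type AB): 1/2·1/2 + 1/2·1/4 = 3/8.
Similarly for Rh via the mother's Rh distribution: P(Rh+) = 1/4.
Independent loci: 3/8 × 1/4 = 3/32.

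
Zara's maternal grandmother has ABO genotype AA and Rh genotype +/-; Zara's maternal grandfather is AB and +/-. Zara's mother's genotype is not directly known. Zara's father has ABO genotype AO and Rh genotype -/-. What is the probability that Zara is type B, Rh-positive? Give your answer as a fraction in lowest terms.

Zara's mother's ABO genotype from AA × AB: 1/2 AA, 1/2 AB.
Crossing each possibility with the father AO and summing P(type B): 1/2·0 + 1/2·1/4 = 1/8.
Similarly for Rh via the mother's Rh distribution: P(Rh+) = 1/2.
Independent loci: 1/8 × 1/2 = 1/16.

1/16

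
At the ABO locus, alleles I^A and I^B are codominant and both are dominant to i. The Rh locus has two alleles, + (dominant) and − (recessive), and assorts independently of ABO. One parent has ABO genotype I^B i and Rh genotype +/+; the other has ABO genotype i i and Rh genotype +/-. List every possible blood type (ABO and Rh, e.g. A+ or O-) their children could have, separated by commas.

Gametes from I^B i × i i give offspring ABO genotypes I^B i, i i, i.e. phenotypes O, B.
Rh cross +/+ × +/- → phenotypes Rh+.
Combining independently: O+, B+.

O+, B+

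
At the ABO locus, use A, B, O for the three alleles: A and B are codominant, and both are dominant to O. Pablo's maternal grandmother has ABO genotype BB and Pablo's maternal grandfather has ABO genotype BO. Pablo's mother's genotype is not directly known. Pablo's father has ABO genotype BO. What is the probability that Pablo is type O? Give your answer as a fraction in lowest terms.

1/8

Pablo's mother's ABO genotype from BB × BO: 1/2 BB, 1/2 BO.
Crossing each possibility with the father BO and summing P(type O): 1/2·0 + 1/2·1/4 = 1/8.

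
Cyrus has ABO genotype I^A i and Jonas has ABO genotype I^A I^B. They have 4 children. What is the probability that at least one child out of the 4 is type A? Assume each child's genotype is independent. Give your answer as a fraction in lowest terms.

ABO cross I^A i × I^A I^B → 1/2 A, 1/4 B, 1/4 AB.
So P(type A) = 1/2 per child.
P(none) = (1/2)^4 = 1/16; P(at least one) = 1 − 1/16 = 15/16.

15/16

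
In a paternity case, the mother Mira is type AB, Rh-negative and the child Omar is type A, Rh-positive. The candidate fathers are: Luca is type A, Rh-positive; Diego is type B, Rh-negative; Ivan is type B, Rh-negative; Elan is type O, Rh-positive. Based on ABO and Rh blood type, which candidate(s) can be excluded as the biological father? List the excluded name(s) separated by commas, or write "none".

A candidate is excluded only if no genotype consistent with his phenotype could produce a type A, Rh-positive child with a type AB, Rh-negative mother.
Diego (type B, Rh-): no genotype consistent with that phenotype can produce a type-A Rh+ child with a type-AB mother.
Ivan (type B, Rh-): no genotype consistent with that phenotype can produce a type-A Rh+ child with a type-AB mother.

Diego, Ivan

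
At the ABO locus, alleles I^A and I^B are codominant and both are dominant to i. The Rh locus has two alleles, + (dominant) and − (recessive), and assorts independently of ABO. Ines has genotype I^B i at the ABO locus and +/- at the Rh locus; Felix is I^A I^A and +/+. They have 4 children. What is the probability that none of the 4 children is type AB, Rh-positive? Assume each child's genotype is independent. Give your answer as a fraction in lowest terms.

1/16

ABO cross I^B i × I^A I^A → 1/2 A, 1/2 AB.
Rh cross +/- × +/+ → 1 Rh+; so P(type AB, Rh-positive) = 1/2 × 1 = 1/2 per child.
P(not type AB, Rh-positive) = 1/2 for one child; (1/2)^4 = 1/16.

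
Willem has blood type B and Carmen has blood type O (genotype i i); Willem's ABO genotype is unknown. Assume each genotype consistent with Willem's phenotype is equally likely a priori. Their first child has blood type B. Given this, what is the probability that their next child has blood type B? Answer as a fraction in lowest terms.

5/6

Possible genotypes: Willem ∈ {I^B I^B, I^B i}; Carmen ∈ {i i}.
Weight each parental genotype pair by prior × P(type-B child):
  I^B I^B × i i: posterior weight 2/3; P(next child type B) = 1.
  I^B i × i i: posterior weight 1/3; P(next child type B) = 1/2.
Weighted sum = 5/6.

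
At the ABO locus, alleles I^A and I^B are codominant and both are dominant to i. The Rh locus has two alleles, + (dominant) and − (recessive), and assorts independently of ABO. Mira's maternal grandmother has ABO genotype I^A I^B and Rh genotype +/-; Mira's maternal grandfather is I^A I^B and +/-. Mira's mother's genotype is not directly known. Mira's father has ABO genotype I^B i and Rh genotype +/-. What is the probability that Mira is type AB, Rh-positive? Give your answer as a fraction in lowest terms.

3/16

Mira's mother's ABO genotype from I^A I^B × I^A I^B: 1/4 I^A I^A, 1/2 I^A I^B, 1/4 I^B I^B.
Crossing each possibility with the father I^B i and summing P(type AB): 1/4·1/2 + 1/2·1/4 + 1/4·0 = 1/4.
Similarly for Rh via the mother's Rh distribution: P(Rh+) = 3/4.
Independent loci: 1/4 × 3/4 = 3/16.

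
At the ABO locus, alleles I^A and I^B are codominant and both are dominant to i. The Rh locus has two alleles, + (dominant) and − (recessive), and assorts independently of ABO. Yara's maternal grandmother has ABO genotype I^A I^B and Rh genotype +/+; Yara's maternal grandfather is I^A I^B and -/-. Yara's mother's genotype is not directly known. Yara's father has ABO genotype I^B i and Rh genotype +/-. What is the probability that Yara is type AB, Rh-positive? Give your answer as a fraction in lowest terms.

3/16

Yara's mother's ABO genotype from I^A I^B × I^A I^B: 1/4 I^A I^A, 1/2 I^A I^B, 1/4 I^B I^B.
Crossing each possibility with the father I^B i and summing P(type AB): 1/4·1/2 + 1/2·1/4 + 1/4·0 = 1/4.
Similarly for Rh via the mother's Rh distribution: P(Rh+) = 3/4.
Independent loci: 1/4 × 3/4 = 3/16.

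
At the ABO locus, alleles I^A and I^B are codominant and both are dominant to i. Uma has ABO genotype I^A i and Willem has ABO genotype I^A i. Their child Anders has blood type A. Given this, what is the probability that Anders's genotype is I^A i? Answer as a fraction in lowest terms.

Cross I^A i × I^A i → 1/4 I^A I^A, 1/2 I^A i, 1/4 i i.
Type-A genotypes among offspring: I^A I^A (1/4), I^A i (1/2); total 3/4.
P(I^A i | type A) = (1/2) / (3/4) = 2/3.

2/3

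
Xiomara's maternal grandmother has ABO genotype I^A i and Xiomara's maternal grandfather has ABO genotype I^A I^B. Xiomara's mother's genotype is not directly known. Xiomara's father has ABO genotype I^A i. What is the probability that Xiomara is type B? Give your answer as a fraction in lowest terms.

Xiomara's mother's ABO genotype from I^A i × I^A I^B: 1/4 I^A I^A, 1/4 I^A I^B, 1/4 I^A i, 1/4 I^B i.
Crossing each possibility with the father I^A i and summing P(type B): 1/4·0 + 1/4·1/4 + 1/4·0 + 1/4·1/4 = 1/8.

1/8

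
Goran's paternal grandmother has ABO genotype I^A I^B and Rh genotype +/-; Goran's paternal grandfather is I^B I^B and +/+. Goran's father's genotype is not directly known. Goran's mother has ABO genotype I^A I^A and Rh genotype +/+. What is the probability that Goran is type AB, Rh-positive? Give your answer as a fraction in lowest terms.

3/4

Goran's father's ABO genotype from I^A I^B × I^B I^B: 1/2 I^A I^B, 1/2 I^B I^B.
Crossing each possibility with the mother I^A I^A and summing P(type AB): 1/2·1/2 + 1/2·1 = 3/4.
Similarly for Rh via the father's Rh distribution: P(Rh+) = 1.
Independent loci: 3/4 × 1 = 3/4.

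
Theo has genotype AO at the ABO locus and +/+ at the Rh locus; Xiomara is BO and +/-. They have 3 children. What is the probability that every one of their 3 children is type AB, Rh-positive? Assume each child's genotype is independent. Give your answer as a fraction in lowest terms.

1/64

ABO cross AO × BO → 1/4 O, 1/4 A, 1/4 B, 1/4 AB.
Rh cross +/+ × +/- → 1 Rh+; so P(type AB, Rh-positive) = 1/4 × 1 = 1/4 per child.
All 3 independent: (1/4)^3 = 1/64.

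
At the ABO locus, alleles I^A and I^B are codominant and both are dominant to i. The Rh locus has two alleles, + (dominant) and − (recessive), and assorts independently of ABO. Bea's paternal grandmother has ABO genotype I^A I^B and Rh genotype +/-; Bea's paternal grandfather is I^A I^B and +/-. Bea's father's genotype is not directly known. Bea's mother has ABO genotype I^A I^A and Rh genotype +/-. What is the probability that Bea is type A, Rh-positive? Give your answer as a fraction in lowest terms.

3/8

Bea's father's ABO genotype from I^A I^B × I^A I^B: 1/4 I^A I^A, 1/2 I^A I^B, 1/4 I^B I^B.
Crossing each possibility with the mother I^A I^A and summing P(type A): 1/4·1 + 1/2·1/2 + 1/4·0 = 1/2.
Similarly for Rh via the father's Rh distribution: P(Rh+) = 3/4.
Independent loci: 1/2 × 3/4 = 3/8.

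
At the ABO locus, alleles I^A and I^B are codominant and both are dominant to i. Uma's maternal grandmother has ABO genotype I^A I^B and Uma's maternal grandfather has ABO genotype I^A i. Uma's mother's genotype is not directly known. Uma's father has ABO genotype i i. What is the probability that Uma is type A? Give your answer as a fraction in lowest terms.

Uma's mother's ABO genotype from I^A I^B × I^A i: 1/4 I^A I^A, 1/4 I^A I^B, 1/4 I^A i, 1/4 I^B i.
Crossing each possibility with the father i i and summing P(type A): 1/4·1 + 1/4·1/2 + 1/4·1/2 + 1/4·0 = 1/2.

1/2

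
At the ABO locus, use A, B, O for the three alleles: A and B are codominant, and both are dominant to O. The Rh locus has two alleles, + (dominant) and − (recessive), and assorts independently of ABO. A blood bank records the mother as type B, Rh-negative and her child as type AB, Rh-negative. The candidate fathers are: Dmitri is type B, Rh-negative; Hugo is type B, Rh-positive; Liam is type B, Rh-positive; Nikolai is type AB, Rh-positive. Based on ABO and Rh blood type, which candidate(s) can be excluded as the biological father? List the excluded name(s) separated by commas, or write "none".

Dmitri, Hugo, Liam

A candidate is excluded only if no genotype consistent with his phenotype could produce a type AB, Rh-negative child with a type B, Rh-negative mother.
Dmitri (type B, Rh-): no genotype consistent with that phenotype can produce a type-AB Rh- child with a type-B mother.
Hugo (type B, Rh+): no genotype consistent with that phenotype can produce a type-AB Rh- child with a type-B mother.
Liam (type B, Rh+): no genotype consistent with that phenotype can produce a type-AB Rh- child with a type-B mother.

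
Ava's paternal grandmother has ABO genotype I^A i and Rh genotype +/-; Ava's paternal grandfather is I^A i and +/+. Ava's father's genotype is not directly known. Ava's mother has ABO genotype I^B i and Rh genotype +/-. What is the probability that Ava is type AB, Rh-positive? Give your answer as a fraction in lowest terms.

7/32

Ava's father's ABO genotype from I^A i × I^A i: 1/4 I^A I^A, 1/2 I^A i, 1/4 i i.
Crossing each possibility with the mother I^B i and summing P(type AB): 1/4·1/2 + 1/2·1/4 + 1/4·0 = 1/4.
Similarly for Rh via the father's Rh distribution: P(Rh+) = 7/8.
Independent loci: 1/4 × 7/8 = 7/32.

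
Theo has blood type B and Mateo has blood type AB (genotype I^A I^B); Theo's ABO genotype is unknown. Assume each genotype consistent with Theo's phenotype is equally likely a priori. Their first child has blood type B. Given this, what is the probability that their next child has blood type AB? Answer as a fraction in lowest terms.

3/8

Possible genotypes: Theo ∈ {I^B I^B, I^B i}; Mateo ∈ {I^A I^B}.
Weight each parental genotype pair by prior × P(type-B child):
  I^B I^B × I^A I^B: posterior weight 1/2; P(next child type AB) = 1/2.
  I^B i × I^A I^B: posterior weight 1/2; P(next child type AB) = 1/4.
Weighted sum = 3/8.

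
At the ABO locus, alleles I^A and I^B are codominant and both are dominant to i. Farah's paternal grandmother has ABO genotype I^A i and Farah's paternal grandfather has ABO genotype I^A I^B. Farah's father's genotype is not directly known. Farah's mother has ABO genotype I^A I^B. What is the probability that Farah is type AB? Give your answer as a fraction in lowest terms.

3/8

Farah's father's ABO genotype from I^A i × I^A I^B: 1/4 I^A I^A, 1/4 I^A I^B, 1/4 I^A i, 1/4 I^B i.
Crossing each possibility with the mother I^A I^B and summing P(type AB): 1/4·1/2 + 1/4·1/2 + 1/4·1/4 + 1/4·1/4 = 3/8.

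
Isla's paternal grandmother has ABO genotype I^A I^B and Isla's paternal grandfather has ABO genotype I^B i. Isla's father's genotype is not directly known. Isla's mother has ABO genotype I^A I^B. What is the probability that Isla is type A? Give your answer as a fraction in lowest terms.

1/4

Isla's father's ABO genotype from I^A I^B × I^B i: 1/4 I^A I^B, 1/4 I^A i, 1/4 I^B I^B, 1/4 I^B i.
Crossing each possibility with the mother I^A I^B and summing P(type A): 1/4·1/4 + 1/4·1/2 + 1/4·0 + 1/4·1/4 = 1/4.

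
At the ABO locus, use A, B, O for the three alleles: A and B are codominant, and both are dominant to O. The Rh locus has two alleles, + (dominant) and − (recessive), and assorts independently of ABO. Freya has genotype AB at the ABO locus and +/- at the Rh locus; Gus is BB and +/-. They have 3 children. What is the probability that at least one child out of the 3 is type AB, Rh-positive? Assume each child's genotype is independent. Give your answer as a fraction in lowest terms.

387/512

ABO cross AB × BB → 1/2 B, 1/2 AB.
Rh cross +/- × +/- → 3/4 Rh+, 1/4 Rh-; so P(type AB, Rh-positive) = 1/2 × 3/4 = 3/8 per child.
P(none) = (5/8)^3 = 125/512; P(at least one) = 1 − 125/512 = 387/512.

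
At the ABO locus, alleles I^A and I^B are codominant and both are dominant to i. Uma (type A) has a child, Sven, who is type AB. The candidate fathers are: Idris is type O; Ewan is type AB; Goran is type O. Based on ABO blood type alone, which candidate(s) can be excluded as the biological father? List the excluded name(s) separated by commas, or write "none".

A candidate is excluded only if no genotype consistent with his phenotype could produce a type AB child with a type A mother.
Idris (type O): no genotype consistent with that phenotype can produce a type-AB child with a type-A mother.
Goran (type O): no genotype consistent with that phenotype can produce a type-AB child with a type-A mother.

Idris, Goran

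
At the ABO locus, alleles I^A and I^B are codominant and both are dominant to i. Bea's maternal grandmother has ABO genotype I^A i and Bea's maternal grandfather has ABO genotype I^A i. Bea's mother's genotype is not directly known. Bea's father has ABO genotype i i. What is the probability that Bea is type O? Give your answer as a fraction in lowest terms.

Bea's mother's ABO genotype from I^A i × I^A i: 1/4 I^A I^A, 1/2 I^A i, 1/4 i i.
Crossing each possibility with the father i i and summing P(type O): 1/4·0 + 1/2·1/2 + 1/4·1 = 1/2.

1/2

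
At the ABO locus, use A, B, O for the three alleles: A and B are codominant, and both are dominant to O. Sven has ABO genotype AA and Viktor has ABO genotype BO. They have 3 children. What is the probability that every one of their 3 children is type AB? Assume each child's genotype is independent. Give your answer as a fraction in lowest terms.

1/8

ABO cross AA × BO → 1/2 A, 1/2 AB.
So P(type AB) = 1/2 per child.
All 3 independent: (1/2)^3 = 1/8.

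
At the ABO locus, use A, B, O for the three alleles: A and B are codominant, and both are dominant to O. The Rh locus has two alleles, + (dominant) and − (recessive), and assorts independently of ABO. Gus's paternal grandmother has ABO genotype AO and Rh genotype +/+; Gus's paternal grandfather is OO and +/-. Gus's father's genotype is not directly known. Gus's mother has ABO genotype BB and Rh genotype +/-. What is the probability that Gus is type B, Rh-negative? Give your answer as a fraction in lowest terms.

Gus's father's ABO genotype from AO × OO: 1/2 AO, 1/2 OO.
Crossing each possibility with the mother BB and summing P(type B): 1/2·1/2 + 1/2·1 = 3/4.
Similarly for Rh via the father's Rh distribution: P(Rh-) = 1/8.
Independent loci: 3/4 × 1/8 = 3/32.

3/32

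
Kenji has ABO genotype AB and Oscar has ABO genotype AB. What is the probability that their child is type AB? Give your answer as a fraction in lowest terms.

ABO cross AB × AB → offspring phenotypes: 1/4 A, 1/4 B, 1/2 AB.
So P(type AB) = 1/2.

1/2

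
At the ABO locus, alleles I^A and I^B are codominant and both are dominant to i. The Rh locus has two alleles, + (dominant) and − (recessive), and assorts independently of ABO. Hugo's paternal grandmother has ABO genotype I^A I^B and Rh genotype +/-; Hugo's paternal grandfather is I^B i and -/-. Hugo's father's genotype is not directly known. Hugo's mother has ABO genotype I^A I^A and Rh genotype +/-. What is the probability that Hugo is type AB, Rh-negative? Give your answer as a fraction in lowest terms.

3/16

Hugo's father's ABO genotype from I^A I^B × I^B i: 1/4 I^A I^B, 1/4 I^A i, 1/4 I^B I^B, 1/4 I^B i.
Crossing each possibility with the mother I^A I^A and summing P(type AB): 1/4·1/2 + 1/4·0 + 1/4·1 + 1/4·1/2 = 1/2.
Similarly for Rh via the father's Rh distribution: P(Rh-) = 3/8.
Independent loci: 1/2 × 3/8 = 3/16.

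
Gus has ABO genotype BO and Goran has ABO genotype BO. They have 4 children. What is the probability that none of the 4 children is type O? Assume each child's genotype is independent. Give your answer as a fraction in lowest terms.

81/256

ABO cross BO × BO → 1/4 O, 3/4 B.
So P(type O) = 1/4 per child.
P(not type O) = 3/4 for one child; (3/4)^4 = 81/256.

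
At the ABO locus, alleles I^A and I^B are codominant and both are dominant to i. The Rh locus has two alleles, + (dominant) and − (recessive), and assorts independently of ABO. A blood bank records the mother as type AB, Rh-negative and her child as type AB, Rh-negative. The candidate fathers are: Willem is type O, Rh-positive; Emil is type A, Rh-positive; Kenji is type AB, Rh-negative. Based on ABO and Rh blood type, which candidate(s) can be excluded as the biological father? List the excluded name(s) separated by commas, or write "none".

A candidate is excluded only if no genotype consistent with his phenotype could produce a type AB, Rh-negative child with a type AB, Rh-negative mother.
Willem (type O, Rh+): no genotype consistent with that phenotype can produce a type-AB Rh- child with a type-AB mother.

Willem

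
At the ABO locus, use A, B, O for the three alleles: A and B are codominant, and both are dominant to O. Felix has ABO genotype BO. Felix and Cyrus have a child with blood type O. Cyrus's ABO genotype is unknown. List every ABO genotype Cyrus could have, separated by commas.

AO, BO, OO

For each candidate genotype of Cyrus, check whether crossing it with BO can produce every observed child phenotype.
  AA → possible child types {A, AB} ✗
  AB → possible child types {A, B, AB} ✗
  AO → possible child types {O, A, B, AB} ✓
  BB → possible child types {B} ✗
  BO → possible child types {O, B} ✓
  OO → possible child types {O, B} ✓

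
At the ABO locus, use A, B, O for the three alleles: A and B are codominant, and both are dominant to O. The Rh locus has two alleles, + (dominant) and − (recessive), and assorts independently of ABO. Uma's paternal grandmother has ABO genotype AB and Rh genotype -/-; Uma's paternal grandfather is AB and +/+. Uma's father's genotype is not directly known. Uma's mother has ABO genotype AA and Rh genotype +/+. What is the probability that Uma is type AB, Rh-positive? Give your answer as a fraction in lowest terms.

1/2

Uma's father's ABO genotype from AB × AB: 1/4 AA, 1/2 AB, 1/4 BB.
Crossing each possibility with the mother AA and summing P(type AB): 1/4·0 + 1/2·1/2 + 1/4·1 = 1/2.
Similarly for Rh via the father's Rh distribution: P(Rh+) = 1.
Independent loci: 1/2 × 1 = 1/2.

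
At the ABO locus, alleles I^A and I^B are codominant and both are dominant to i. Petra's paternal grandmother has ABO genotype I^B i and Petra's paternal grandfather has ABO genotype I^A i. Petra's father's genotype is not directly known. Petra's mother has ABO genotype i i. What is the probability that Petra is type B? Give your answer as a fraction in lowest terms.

Petra's father's ABO genotype from I^B i × I^A i: 1/4 I^A I^B, 1/4 I^A i, 1/4 I^B i, 1/4 i i.
Crossing each possibility with the mother i i and summing P(type B): 1/4·1/2 + 1/4·0 + 1/4·1/2 + 1/4·0 = 1/4.

1/4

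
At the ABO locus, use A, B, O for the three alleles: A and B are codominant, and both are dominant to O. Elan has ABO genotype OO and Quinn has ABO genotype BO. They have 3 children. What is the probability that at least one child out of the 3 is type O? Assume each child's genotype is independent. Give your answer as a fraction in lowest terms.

7/8

ABO cross OO × BO → 1/2 O, 1/2 B.
So P(type O) = 1/2 per child.
P(none) = (1/2)^3 = 1/8; P(at least one) = 1 − 1/8 = 7/8.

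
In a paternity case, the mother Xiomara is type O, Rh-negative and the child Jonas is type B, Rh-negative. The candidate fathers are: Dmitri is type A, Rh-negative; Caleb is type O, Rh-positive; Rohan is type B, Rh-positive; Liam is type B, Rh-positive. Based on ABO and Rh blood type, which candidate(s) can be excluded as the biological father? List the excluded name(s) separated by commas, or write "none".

Dmitri, Caleb

A candidate is excluded only if no genotype consistent with his phenotype could produce a type B, Rh-negative child with a type O, Rh-negative mother.
Dmitri (type A, Rh-): no genotype consistent with that phenotype can produce a type-B Rh- child with a type-O mother.
Caleb (type O, Rh+): no genotype consistent with that phenotype can produce a type-B Rh- child with a type-O mother.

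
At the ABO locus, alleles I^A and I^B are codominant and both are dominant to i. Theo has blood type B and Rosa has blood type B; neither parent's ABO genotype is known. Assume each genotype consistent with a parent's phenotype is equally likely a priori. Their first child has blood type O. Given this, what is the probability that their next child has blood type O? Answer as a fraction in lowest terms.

Possible genotypes: Theo ∈ {I^B I^B, I^B i}; Rosa ∈ {I^B I^B, I^B i}.
Weight each parental genotype pair by prior × P(type-O child):
  I^B i × I^B i: posterior weight 1; P(next child type O) = 1/4.
Weighted sum = 1/4.

1/4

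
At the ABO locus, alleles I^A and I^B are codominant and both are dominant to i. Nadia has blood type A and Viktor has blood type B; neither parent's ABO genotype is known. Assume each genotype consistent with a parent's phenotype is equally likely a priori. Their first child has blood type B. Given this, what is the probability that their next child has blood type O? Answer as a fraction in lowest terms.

Possible genotypes: Nadia ∈ {I^A I^A, I^A i}; Viktor ∈ {I^B I^B, I^B i}.
Weight each parental genotype pair by prior × P(type-B child):
  I^A i × I^B I^B: posterior weight 2/3; P(next child type O) = 0.
  I^A i × I^B i: posterior weight 1/3; P(next child type O) = 1/4.
Weighted sum = 1/12.

1/12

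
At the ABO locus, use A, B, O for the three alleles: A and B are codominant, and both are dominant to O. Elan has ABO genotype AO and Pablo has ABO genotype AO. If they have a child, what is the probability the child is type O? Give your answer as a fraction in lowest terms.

ABO cross AO × AO → offspring phenotypes: 1/4 O, 3/4 A.
So P(type O) = 1/4.

1/4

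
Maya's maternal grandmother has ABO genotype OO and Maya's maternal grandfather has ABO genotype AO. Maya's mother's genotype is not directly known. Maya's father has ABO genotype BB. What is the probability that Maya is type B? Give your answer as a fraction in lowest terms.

3/4

Maya's mother's ABO genotype from OO × AO: 1/2 AO, 1/2 OO.
Crossing each possibility with the father BB and summing P(type B): 1/2·1/2 + 1/2·1 = 3/4.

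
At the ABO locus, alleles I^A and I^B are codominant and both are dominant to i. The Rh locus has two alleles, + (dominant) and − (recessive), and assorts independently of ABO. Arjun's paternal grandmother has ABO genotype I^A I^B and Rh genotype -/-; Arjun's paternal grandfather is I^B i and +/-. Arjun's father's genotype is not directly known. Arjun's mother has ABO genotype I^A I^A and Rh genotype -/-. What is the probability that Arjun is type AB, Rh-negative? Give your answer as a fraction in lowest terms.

Arjun's father's ABO genotype from I^A I^B × I^B i: 1/4 I^A I^B, 1/4 I^A i, 1/4 I^B I^B, 1/4 I^B i.
Crossing each possibility with the mother I^A I^A and summing P(type AB): 1/4·1/2 + 1/4·0 + 1/4·1 + 1/4·1/2 = 1/2.
Similarly for Rh via the father's Rh distribution: P(Rh-) = 3/4.
Independent loci: 1/2 × 3/4 = 3/8.

3/8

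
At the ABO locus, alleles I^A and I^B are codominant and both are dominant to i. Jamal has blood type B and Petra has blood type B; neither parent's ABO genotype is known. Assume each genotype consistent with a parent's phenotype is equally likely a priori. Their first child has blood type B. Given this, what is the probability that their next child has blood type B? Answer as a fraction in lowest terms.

19/20

Possible genotypes: Jamal ∈ {I^B I^B, I^B i}; Petra ∈ {I^B I^B, I^B i}.
Weight each parental genotype pair by prior × P(type-B child):
  I^B I^B × I^B I^B: posterior weight 4/15; P(next child type B) = 1.
  I^B I^B × I^B i: posterior weight 4/15; P(next child type B) = 1.
  I^B i × I^B I^B: posterior weight 4/15; P(next child type B) = 1.
  I^B i × I^B i: posterior weight 1/5; P(next child type B) = 3/4.
Weighted sum = 19/20.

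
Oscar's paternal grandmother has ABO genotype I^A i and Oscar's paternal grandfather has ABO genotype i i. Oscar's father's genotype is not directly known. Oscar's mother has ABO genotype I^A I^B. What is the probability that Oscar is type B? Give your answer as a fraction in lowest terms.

3/8

Oscar's father's ABO genotype from I^A i × i i: 1/2 I^A i, 1/2 i i.
Crossing each possibility with the mother I^A I^B and summing P(type B): 1/2·1/4 + 1/2·1/2 = 3/8.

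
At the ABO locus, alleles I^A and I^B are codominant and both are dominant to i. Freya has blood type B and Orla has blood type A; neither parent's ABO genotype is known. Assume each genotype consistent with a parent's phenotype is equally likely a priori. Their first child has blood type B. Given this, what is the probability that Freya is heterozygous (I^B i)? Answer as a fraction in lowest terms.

1/3

Possible genotypes: Freya ∈ {I^B I^B, I^B i}; Orla ∈ {I^A I^A, I^A i}.
Weight each parental genotype pair by prior × P(type-B child):
  I^B I^B × I^A i: posterior weight 2/3.
  I^B i × I^A i: posterior weight 1/3.
Sum the posterior weight over pairs where Freya is I^B i: 1/3.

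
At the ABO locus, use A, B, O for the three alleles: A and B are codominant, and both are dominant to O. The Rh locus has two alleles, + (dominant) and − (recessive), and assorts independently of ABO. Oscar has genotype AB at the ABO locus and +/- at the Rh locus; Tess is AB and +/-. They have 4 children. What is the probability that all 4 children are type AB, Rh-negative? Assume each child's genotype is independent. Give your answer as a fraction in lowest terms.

1/4096

ABO cross AB × AB → 1/4 A, 1/4 B, 1/2 AB.
Rh cross +/- × +/- → 3/4 Rh+, 1/4 Rh-; so P(type AB, Rh-negative) = 1/2 × 1/4 = 1/8 per child.
All 4 independent: (1/8)^4 = 1/4096.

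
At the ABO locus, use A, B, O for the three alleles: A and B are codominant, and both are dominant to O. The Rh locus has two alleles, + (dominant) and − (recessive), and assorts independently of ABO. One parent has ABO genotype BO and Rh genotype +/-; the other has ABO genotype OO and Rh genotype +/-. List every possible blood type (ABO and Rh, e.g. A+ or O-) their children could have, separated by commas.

O+, O-, B+, B-

Gametes from BO × OO give offspring ABO genotypes BO, OO, i.e. phenotypes O, B.
Rh cross +/- × +/- → phenotypes Rh+, Rh-.
Combining independently: O+, O-, B+, B-.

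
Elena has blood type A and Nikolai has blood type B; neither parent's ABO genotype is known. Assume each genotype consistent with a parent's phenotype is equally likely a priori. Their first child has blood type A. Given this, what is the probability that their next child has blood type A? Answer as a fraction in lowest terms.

5/12

Possible genotypes: Elena ∈ {AA, AO}; Nikolai ∈ {BB, BO}.
Weight each parental genotype pair by prior × P(type-A child):
  AA × BO: posterior weight 2/3; P(next child type A) = 1/2.
  AO × BO: posterior weight 1/3; P(next child type A) = 1/4.
Weighted sum = 5/12.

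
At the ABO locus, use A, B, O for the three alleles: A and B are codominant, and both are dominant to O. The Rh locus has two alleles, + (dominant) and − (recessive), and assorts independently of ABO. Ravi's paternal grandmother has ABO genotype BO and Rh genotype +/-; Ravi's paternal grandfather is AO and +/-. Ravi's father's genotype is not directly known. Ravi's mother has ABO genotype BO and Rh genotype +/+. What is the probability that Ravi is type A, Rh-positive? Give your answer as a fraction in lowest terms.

1/8

Ravi's father's ABO genotype from BO × AO: 1/4 AB, 1/4 AO, 1/4 BO, 1/4 OO.
Crossing each possibility with the mother BO and summing P(type A): 1/4·1/4 + 1/4·1/4 + 1/4·0 + 1/4·0 = 1/8.
Similarly for Rh via the father's Rh distribution: P(Rh+) = 1.
Independent loci: 1/8 × 1 = 1/8.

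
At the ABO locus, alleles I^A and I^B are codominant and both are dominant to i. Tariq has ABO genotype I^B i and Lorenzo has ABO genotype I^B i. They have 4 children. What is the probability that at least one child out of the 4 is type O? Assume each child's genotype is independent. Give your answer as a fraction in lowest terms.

175/256

ABO cross I^B i × I^B i → 1/4 O, 3/4 B.
So P(type O) = 1/4 per child.
P(none) = (3/4)^4 = 81/256; P(at least one) = 1 − 81/256 = 175/256.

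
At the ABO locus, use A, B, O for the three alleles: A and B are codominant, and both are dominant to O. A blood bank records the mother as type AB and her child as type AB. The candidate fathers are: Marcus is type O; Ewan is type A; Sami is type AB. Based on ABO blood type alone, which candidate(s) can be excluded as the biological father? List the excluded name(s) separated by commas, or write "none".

Marcus

A candidate is excluded only if no genotype consistent with his phenotype could produce a type AB child with a type AB mother.
Marcus (type O): no genotype consistent with that phenotype can produce a type-AB child with a type-AB mother.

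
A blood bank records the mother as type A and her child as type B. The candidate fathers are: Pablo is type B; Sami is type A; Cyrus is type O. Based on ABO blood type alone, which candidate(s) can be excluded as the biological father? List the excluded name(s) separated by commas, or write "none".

A candidate is excluded only if no genotype consistent with his phenotype could produce a type B child with a type A mother.
Sami (type A): no genotype consistent with that phenotype can produce a type-B child with a type-A mother.
Cyrus (type O): no genotype consistent with that phenotype can produce a type-B child with a type-A mother.

Sami, Cyrus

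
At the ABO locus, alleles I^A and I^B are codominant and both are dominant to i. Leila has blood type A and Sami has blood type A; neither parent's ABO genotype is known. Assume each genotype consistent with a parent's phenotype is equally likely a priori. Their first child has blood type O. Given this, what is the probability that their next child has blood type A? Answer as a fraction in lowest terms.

3/4

Possible genotypes: Leila ∈ {I^A I^A, I^A i}; Sami ∈ {I^A I^A, I^A i}.
Weight each parental genotype pair by prior × P(type-O child):
  I^A i × I^A i: posterior weight 1; P(next child type A) = 3/4.
Weighted sum = 3/4.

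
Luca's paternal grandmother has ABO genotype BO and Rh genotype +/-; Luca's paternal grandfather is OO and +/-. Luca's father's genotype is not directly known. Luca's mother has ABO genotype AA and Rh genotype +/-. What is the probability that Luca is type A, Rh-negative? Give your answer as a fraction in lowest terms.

Luca's father's ABO genotype from BO × OO: 1/2 BO, 1/2 OO.
Crossing each possibility with the mother AA and summing P(type A): 1/2·1/2 + 1/2·1 = 3/4.
Similarly for Rh via the father's Rh distribution: P(Rh-) = 1/4.
Independent loci: 3/4 × 1/4 = 3/16.

3/16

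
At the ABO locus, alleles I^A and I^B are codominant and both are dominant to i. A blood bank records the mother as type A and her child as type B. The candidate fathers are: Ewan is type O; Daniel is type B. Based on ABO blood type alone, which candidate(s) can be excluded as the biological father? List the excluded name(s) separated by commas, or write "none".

Ewan

A candidate is excluded only if no genotype consistent with his phenotype could produce a type B child with a type A mother.
Ewan (type O): no genotype consistent with that phenotype can produce a type-B child with a type-A mother.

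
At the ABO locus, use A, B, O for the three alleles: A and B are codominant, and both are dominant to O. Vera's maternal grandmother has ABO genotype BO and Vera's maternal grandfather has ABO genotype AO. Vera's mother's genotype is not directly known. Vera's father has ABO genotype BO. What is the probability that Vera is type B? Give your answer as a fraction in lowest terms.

1/2

Vera's mother's ABO genotype from BO × AO: 1/4 AB, 1/4 AO, 1/4 BO, 1/4 OO.
Crossing each possibility with the father BO and summing P(type B): 1/4·1/2 + 1/4·1/4 + 1/4·3/4 + 1/4·1/2 = 1/2.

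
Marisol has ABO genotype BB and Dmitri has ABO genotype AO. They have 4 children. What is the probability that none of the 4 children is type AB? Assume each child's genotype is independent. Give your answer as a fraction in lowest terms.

ABO cross BB × AO → 1/2 B, 1/2 AB.
So P(type AB) = 1/2 per child.
P(not type AB) = 1/2 for one child; (1/2)^4 = 1/16.

1/16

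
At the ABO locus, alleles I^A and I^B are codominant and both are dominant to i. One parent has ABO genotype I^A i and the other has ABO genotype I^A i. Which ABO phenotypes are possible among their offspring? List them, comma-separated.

Gametes from I^A i × I^A i give offspring ABO genotypes I^A I^A, I^A i, i i, i.e. phenotypes O, A.

O, A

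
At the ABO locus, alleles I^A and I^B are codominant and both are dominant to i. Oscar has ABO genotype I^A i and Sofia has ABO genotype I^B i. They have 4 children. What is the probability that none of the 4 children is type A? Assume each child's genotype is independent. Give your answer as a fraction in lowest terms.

ABO cross I^A i × I^B i → 1/4 O, 1/4 A, 1/4 B, 1/4 AB.
So P(type A) = 1/4 per child.
P(not type A) = 3/4 for one child; (3/4)^4 = 81/256.

81/256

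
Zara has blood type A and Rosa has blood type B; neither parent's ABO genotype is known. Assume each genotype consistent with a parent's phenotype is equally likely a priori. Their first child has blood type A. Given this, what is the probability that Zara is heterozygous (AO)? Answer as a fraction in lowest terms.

1/3

Possible genotypes: Zara ∈ {AA, AO}; Rosa ∈ {BB, BO}.
Weight each parental genotype pair by prior × P(type-A child):
  AA × BO: posterior weight 2/3.
  AO × BO: posterior weight 1/3.
Sum the posterior weight over pairs where Zara is AO: 1/3.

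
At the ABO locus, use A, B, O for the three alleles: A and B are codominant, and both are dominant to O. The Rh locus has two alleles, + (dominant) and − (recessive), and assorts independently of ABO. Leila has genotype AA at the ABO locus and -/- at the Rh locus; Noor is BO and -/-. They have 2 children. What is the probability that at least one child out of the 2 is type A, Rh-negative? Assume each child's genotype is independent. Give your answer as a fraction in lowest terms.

3/4

ABO cross AA × BO → 1/2 A, 1/2 AB.
Rh cross -/- × -/- → 1 Rh-; so P(type A, Rh-negative) = 1/2 × 1 = 1/2 per child.
P(none) = (1/2)^2 = 1/4; P(at least one) = 1 − 1/4 = 3/4.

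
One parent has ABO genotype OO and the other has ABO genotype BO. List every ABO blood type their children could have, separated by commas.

Gametes from OO × BO give offspring ABO genotypes BO, OO, i.e. phenotypes O, B.

O, B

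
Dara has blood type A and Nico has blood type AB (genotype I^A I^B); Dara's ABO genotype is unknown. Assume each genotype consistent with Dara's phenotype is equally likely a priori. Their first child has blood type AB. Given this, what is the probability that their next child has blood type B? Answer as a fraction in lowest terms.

Possible genotypes: Dara ∈ {I^A I^A, I^A i}; Nico ∈ {I^A I^B}.
Weight each parental genotype pair by prior × P(type-AB child):
  I^A I^A × I^A I^B: posterior weight 2/3; P(next child type B) = 0.
  I^A i × I^A I^B: posterior weight 1/3; P(next child type B) = 1/4.
Weighted sum = 1/12.

1/12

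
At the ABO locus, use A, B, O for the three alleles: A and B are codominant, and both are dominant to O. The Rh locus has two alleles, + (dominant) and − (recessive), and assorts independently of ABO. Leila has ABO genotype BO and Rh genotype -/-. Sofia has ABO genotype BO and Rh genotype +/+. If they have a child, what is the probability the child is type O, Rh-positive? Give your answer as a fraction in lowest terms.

ABO cross BO × BO → offspring phenotypes: 1/4 O, 3/4 B.
Rh cross -/- × +/+ → 1 Rh+.
Independent loci: P(type O, Rh-positive) = 1/4 × 1 = 1/4.

1/4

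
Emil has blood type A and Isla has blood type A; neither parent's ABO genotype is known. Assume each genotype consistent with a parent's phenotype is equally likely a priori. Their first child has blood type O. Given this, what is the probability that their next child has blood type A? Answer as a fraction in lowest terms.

3/4

Possible genotypes: Emil ∈ {AA, AO}; Isla ∈ {AA, AO}.
Weight each parental genotype pair by prior × P(type-O child):
  AO × AO: posterior weight 1; P(next child type A) = 3/4.
Weighted sum = 3/4.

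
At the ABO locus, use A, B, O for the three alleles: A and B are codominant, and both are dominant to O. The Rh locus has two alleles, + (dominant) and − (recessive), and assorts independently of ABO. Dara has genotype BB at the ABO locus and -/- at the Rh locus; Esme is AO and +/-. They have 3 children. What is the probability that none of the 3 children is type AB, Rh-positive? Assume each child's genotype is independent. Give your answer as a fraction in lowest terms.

27/64

ABO cross BB × AO → 1/2 B, 1/2 AB.
Rh cross -/- × +/- → 1/2 Rh+, 1/2 Rh-; so P(type AB, Rh-positive) = 1/2 × 1/2 = 1/4 per child.
P(not type AB, Rh-positive) = 3/4 for one child; (3/4)^3 = 27/64.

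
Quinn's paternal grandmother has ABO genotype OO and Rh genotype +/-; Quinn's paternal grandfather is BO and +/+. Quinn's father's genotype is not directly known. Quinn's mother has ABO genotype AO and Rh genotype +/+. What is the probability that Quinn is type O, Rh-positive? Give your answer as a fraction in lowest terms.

3/8

Quinn's father's ABO genotype from OO × BO: 1/2 BO, 1/2 OO.
Crossing each possibility with the mother AO and summing P(type O): 1/2·1/4 + 1/2·1/2 = 3/8.
Similarly for Rh via the father's Rh distribution: P(Rh+) = 1.
Independent loci: 3/8 × 1 = 3/8.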